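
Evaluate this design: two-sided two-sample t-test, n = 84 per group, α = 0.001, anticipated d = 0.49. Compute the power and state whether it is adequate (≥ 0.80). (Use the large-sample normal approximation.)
Power ≈ 0.45; the study is underpowered (power < 0.80)

Power calculation (two-sample t-test, normal approximation):
z_β = d · √(n/2) - z_{α/2}
z_β = 0.49 · √(84/2) - 3.291
z_β = 0.49 · 6.481 - 3.291
z_β = -0.115

Power = Φ(z_β) = Φ(-0.115) ≈ 0.454

Effect size d = 0.49 is small by Cohen's convention (0.2/0.5/0.8).

Threshold: power ≥ 0.80 is conventionally adequate.
Power ≈ 0.45 → the study is underpowered (power < 0.80).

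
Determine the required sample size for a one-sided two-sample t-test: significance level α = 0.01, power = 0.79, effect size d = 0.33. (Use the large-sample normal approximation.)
n = 181 per group

Sample size formula (two-sample t-test, normal approximation):
n = 2 · ((z_α + z_β) / d)²

z_α = 2.326 (for α = 0.01, one-sided)
z_β = 0.806 (for power = 0.79)
d = 0.33

n = 2 · ((2.326 + 0.806) / 0.33)²
n = 2 · (9.491)²
n ≈ 180.16
Round up to the next whole number: n = 181 per group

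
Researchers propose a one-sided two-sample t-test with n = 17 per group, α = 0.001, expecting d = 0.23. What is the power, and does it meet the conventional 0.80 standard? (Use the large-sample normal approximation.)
Power ≈ 0.01; the study is underpowered (power < 0.80)

Power calculation (two-sample t-test, normal approximation):
z_β = d · √(n/2) - z_α
z_β = 0.23 · √(17/2) - 3.090
z_β = 0.23 · 2.915 - 3.090
z_β = -2.420

Power = Φ(z_β) = Φ(-2.420) ≈ 0.008

Effect size d = 0.23 is small by Cohen's convention (0.2/0.5/0.8).

Threshold: power ≥ 0.80 is conventionally adequate.
Power ≈ 0.01 → the study is underpowered (power < 0.80).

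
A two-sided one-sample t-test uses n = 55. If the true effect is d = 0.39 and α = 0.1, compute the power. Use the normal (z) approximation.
Power ≈ 0.89

Power calculation (one-sample t-test, normal approximation):
z_β = d · √n - z_{α/2}
z_β = 0.39 · √55 - 1.645
z_β = 0.39 · 7.416 - 1.645
z_β = 1.247

Power = Φ(z_β) = Φ(1.247) ≈ 0.894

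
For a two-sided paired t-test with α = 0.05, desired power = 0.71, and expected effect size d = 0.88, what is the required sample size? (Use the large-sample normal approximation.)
n = 9 pairs

Sample size formula (paired t-test, normal approximation):
n = ((z_{α/2} + z_β) / d)²

z_{α/2} = 1.960 (for α = 0.05, two-sided)
z_β = 0.553 (for power = 0.71)
d = 0.88

n = ((1.960 + 0.553) / 0.88)²
n = (2.856)²
n ≈ 8.16
Round up to the next whole number: n = 9 pairs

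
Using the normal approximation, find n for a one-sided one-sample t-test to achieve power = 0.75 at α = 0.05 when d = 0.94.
n = 7

Sample size formula (one-sample t-test, normal approximation):
n = ((z_α + z_β) / d)²

z_α = 1.645 (for α = 0.05, one-sided)
z_β = 0.674 (for power = 0.75)
d = 0.94

n = ((1.645 + 0.674) / 0.94)²
n = (2.467)²
n ≈ 6.09
Round up to the next whole number: n = 7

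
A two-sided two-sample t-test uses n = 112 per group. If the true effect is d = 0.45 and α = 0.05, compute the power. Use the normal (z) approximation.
Power ≈ 0.92

Power calculation (two-sample t-test, normal approximation):
z_β = d · √(n/2) - z_{α/2}
z_β = 0.45 · √(112/2) - 1.960
z_β = 0.45 · 7.483 - 1.960
z_β = 1.408

Power = Φ(z_β) = Φ(1.408) ≈ 0.920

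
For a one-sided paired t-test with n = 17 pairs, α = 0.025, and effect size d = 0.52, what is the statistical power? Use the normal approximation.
Power ≈ 0.57

Power calculation (paired t-test, normal approximation):
z_β = d · √n - z_α
z_β = 0.52 · √17 - 1.960
z_β = 0.52 · 4.123 - 1.960
z_β = 0.184

Power = Φ(z_β) = Φ(0.184) ≈ 0.573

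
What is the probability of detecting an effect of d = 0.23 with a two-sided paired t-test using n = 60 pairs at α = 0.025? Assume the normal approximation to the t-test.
Power ≈ 0.32

Power calculation (paired t-test, normal approximation):
z_β = d · √n - z_{α/2}
z_β = 0.23 · √60 - 2.241
z_β = 0.23 · 7.746 - 2.241
z_β = -0.460

Power = Φ(z_β) = Φ(-0.460) ≈ 0.323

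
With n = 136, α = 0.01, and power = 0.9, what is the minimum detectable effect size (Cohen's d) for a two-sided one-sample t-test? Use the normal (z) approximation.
d ≈ 0.33

Minimum detectable effect (one-sample t-test, normal approximation):
d = (z_{α/2} + z_β) / √n
d = (2.576 + 1.282) / √136
d = 3.857 / 11.662
d ≈ 0.33

By Cohen's convention (0.2 small / 0.5 medium / 0.8 large): small effect.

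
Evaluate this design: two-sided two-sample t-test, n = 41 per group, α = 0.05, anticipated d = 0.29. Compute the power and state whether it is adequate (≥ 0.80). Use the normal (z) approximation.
Power ≈ 0.26; the study is underpowered (power < 0.80)

Power calculation (two-sample t-test, normal approximation):
z_β = d · √(n/2) - z_{α/2}
z_β = 0.29 · √(41/2) - 1.960
z_β = 0.29 · 4.528 - 1.960
z_β = -0.647

Power = Φ(z_β) = Φ(-0.647) ≈ 0.259

Effect size d = 0.29 is small by Cohen's convention (0.2/0.5/0.8).

Threshold: power ≥ 0.80 is conventionally adequate.
Power ≈ 0.26 → the study is underpowered (power < 0.80).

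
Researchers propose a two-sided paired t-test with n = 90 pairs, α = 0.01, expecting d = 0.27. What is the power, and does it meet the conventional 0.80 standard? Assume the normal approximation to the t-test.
Power ≈ 0.49; the study is underpowered (power < 0.80)

Power calculation (paired t-test, normal approximation):
z_β = d · √n - z_{α/2}
z_β = 0.27 · √90 - 2.576
z_β = 0.27 · 9.487 - 2.576
z_β = -0.014

Power = Φ(z_β) = Φ(-0.014) ≈ 0.494

Effect size d = 0.27 is small by Cohen's convention (0.2/0.5/0.8).

Threshold: power ≥ 0.80 is conventionally adequate.
Power ≈ 0.49 → the study is underpowered (power < 0.80).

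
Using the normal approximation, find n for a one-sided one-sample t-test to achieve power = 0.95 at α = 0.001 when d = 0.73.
n = 43

Sample size formula (one-sample t-test, normal approximation):
n = ((z_α + z_β) / d)²

z_α = 3.090 (for α = 0.001, one-sided)
z_β = 1.645 (for power = 0.95)
d = 0.73

n = ((3.090 + 1.645) / 0.73)²
n = (6.486)²
n ≈ 42.07
Round up to the next whole number: n = 43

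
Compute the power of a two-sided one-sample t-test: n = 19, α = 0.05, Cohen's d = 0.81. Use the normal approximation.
Power ≈ 0.94

Power calculation (one-sample t-test, normal approximation):
z_β = d · √n - z_{α/2}
z_β = 0.81 · √19 - 1.960
z_β = 0.81 · 4.359 - 1.960
z_β = 1.571

Power = Φ(z_β) = Φ(1.571) ≈ 0.942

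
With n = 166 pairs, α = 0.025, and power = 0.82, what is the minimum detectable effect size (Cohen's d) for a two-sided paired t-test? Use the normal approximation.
d ≈ 0.25

Minimum detectable effect (paired t-test, normal approximation):
d = (z_{α/2} + z_β) / √n
d = (2.241 + 0.915) / √166
d = 3.157 / 12.884
d ≈ 0.25

By Cohen's convention (0.2 small / 0.5 medium / 0.8 large): small effect.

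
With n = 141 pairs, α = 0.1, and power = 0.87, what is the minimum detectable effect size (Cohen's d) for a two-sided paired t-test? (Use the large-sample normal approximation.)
d ≈ 0.23

Minimum detectable effect (paired t-test, normal approximation):
d = (z_{α/2} + z_β) / √n
d = (1.645 + 1.126) / √141
d = 2.771 / 11.874
d ≈ 0.23

By Cohen's convention (0.2 small / 0.5 medium / 0.8 large): small effect.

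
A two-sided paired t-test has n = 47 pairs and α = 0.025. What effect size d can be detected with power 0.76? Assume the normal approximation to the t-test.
d ≈ 0.43

Minimum detectable effect (paired t-test, normal approximation):
d = (z_{α/2} + z_β) / √n
d = (2.241 + 0.706) / √47
d = 2.948 / 6.856
d ≈ 0.43

By Cohen's convention (0.2 small / 0.5 medium / 0.8 large): small effect.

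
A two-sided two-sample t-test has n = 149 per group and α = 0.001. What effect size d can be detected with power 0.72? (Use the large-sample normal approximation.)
d ≈ 0.45

Minimum detectable effect (two-sample t-test, normal approximation):
d = (z_{α/2} + z_β) / √(n/2)
d = (3.291 + 0.583) / √(149/2)
d = 3.873 / 8.631
d ≈ 0.45

By Cohen's convention (0.2 small / 0.5 medium / 0.8 large): small effect.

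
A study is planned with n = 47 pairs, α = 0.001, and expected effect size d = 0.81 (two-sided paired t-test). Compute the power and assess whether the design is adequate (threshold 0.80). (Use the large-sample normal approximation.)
Power ≈ 0.99; the study is adequately powered (power ≥ 0.80)

Power calculation (paired t-test, normal approximation):
z_β = d · √n - z_{α/2}
z_β = 0.81 · √47 - 3.291
z_β = 0.81 · 6.856 - 3.291
z_β = 2.263

Power = Φ(z_β) = Φ(2.263) ≈ 0.988

Effect size d = 0.81 is large by Cohen's convention (0.2/0.5/0.8).

Threshold: power ≥ 0.80 is conventionally adequate.
Power ≈ 0.99 → the study is adequately powered (power ≥ 0.80).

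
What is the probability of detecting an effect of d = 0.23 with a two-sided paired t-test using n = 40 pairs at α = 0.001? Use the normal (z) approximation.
Power ≈ 0.03

Power calculation (paired t-test, normal approximation):
z_β = d · √n - z_{α/2}
z_β = 0.23 · √40 - 3.291
z_β = 0.23 · 6.325 - 3.291
z_β = -1.836

Power = Φ(z_β) = Φ(-1.836) ≈ 0.033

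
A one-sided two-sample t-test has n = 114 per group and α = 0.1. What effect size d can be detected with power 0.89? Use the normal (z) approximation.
d ≈ 0.33

Minimum detectable effect (two-sample t-test, normal approximation):
d = (z_α + z_β) / √(n/2)
d = (1.282 + 1.227) / √(114/2)
d = 2.508 / 7.550
d ≈ 0.33

By Cohen's convention (0.2 small / 0.5 medium / 0.8 large): small effect.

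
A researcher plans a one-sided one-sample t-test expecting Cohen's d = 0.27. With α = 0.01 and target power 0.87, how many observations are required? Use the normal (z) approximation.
n = 164

Sample size formula (one-sample t-test, normal approximation):
n = ((z_α + z_β) / d)²

z_α = 2.326 (for α = 0.01, one-sided)
z_β = 1.126 (for power = 0.87)
d = 0.27

n = ((2.326 + 1.126) / 0.27)²
n = (12.785)²
n ≈ 163.46
Round up to the next whole number: n = 164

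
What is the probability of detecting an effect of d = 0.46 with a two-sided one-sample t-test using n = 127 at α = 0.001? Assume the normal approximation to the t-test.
Power ≈ 0.97

Power calculation (one-sample t-test, normal approximation):
z_β = d · √n - z_{α/2}
z_β = 0.46 · √127 - 3.291
z_β = 0.46 · 11.269 - 3.291
z_β = 1.893

Power = Φ(z_β) = Φ(1.893) ≈ 0.971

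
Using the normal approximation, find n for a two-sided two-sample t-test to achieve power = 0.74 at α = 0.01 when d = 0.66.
n = 48 per group

Sample size formula (two-sample t-test, normal approximation):
n = 2 · ((z_{α/2} + z_β) / d)²

z_{α/2} = 2.576 (for α = 0.01, two-sided)
z_β = 0.643 (for power = 0.74)
d = 0.66

n = 2 · ((2.576 + 0.643) / 0.66)²
n = 2 · (4.877)²
n ≈ 47.57
Round up to the next whole number: n = 48 per group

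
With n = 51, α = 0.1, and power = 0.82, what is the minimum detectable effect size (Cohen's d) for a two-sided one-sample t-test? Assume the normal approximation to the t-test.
d ≈ 0.36

Minimum detectable effect (one-sample t-test, normal approximation):
d = (z_{α/2} + z_β) / √n
d = (1.645 + 0.915) / √51
d = 2.560 / 7.141
d ≈ 0.36

By Cohen's convention (0.2 small / 0.5 medium / 0.8 large): small effect.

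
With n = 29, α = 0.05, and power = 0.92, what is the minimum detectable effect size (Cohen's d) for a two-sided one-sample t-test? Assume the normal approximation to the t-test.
d ≈ 0.62

Minimum detectable effect (one-sample t-test, normal approximation):
d = (z_{α/2} + z_β) / √n
d = (1.960 + 1.405) / √29
d = 3.365 / 5.385
d ≈ 0.62

By Cohen's convention (0.2 small / 0.5 medium / 0.8 large): medium effect.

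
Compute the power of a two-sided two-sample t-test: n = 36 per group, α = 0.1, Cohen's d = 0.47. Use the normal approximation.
Power ≈ 0.64

Power calculation (two-sample t-test, normal approximation):
z_β = d · √(n/2) - z_{α/2}
z_β = 0.47 · √(36/2) - 1.645
z_β = 0.47 · 4.243 - 1.645
z_β = 0.349

Power = Φ(z_β) = Φ(0.349) ≈ 0.637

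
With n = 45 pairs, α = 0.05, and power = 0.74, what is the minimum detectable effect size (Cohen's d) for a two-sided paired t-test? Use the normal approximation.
d ≈ 0.39

Minimum detectable effect (paired t-test, normal approximation):
d = (z_{α/2} + z_β) / √n
d = (1.960 + 0.643) / √45
d = 2.603 / 6.708
d ≈ 0.39

By Cohen's convention (0.2 small / 0.5 medium / 0.8 large): small effect.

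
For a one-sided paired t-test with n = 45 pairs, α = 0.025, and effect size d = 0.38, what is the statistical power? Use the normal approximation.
Power ≈ 0.72

Power calculation (paired t-test, normal approximation):
z_β = d · √n - z_α
z_β = 0.38 · √45 - 1.960
z_β = 0.38 · 6.708 - 1.960
z_β = 0.589

Power = Φ(z_β) = Φ(0.589) ≈ 0.722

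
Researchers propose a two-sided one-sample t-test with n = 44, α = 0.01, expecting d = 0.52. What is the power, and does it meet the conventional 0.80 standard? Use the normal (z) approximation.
Power ≈ 0.81; the study is adequately powered (power ≥ 0.80)

Power calculation (one-sample t-test, normal approximation):
z_β = d · √n - z_{α/2}
z_β = 0.52 · √44 - 2.576
z_β = 0.52 · 6.633 - 2.576
z_β = 0.873

Power = Φ(z_β) = Φ(0.873) ≈ 0.809

Effect size d = 0.52 is medium by Cohen's convention (0.2/0.5/0.8).

Threshold: power ≥ 0.80 is conventionally adequate.
Power ≈ 0.81 → the study is adequately powered (power ≥ 0.80).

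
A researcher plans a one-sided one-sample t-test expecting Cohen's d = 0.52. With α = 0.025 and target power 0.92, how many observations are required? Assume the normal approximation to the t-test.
n = 42

Sample size formula (one-sample t-test, normal approximation):
n = ((z_α + z_β) / d)²

z_α = 1.960 (for α = 0.025, one-sided)
z_β = 1.405 (for power = 0.92)
d = 0.52

n = ((1.960 + 1.405) / 0.52)²
n = (6.471)²
n ≈ 41.87
Round up to the next whole number: n = 42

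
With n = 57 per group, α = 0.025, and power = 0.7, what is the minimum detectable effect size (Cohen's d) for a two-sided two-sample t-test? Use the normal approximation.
d ≈ 0.52

Minimum detectable effect (two-sample t-test, normal approximation):
d = (z_{α/2} + z_β) / √(n/2)
d = (2.241 + 0.524) / √(57/2)
d = 2.766 / 5.339
d ≈ 0.52

By Cohen's convention (0.2 small / 0.5 medium / 0.8 large): medium effect.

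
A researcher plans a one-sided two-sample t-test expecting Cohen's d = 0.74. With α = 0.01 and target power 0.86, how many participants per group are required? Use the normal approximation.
n = 43 per group

Sample size formula (two-sample t-test, normal approximation):
n = 2 · ((z_α + z_β) / d)²

z_α = 2.326 (for α = 0.01, one-sided)
z_β = 1.080 (for power = 0.86)
d = 0.74

n = 2 · ((2.326 + 1.080) / 0.74)²
n = 2 · (4.603)²
n ≈ 42.38
Round up to the next whole number: n = 43 per group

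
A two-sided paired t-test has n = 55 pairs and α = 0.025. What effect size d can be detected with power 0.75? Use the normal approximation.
d ≈ 0.39

Minimum detectable effect (paired t-test, normal approximation):
d = (z_{α/2} + z_β) / √n
d = (2.241 + 0.674) / √55
d = 2.916 / 7.416
d ≈ 0.39

By Cohen's convention (0.2 small / 0.5 medium / 0.8 large): small effect.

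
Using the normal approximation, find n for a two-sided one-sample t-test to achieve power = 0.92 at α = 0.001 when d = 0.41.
n = 132

Sample size formula (one-sample t-test, normal approximation):
n = ((z_{α/2} + z_β) / d)²

z_{α/2} = 3.291 (for α = 0.001, two-sided)
z_β = 1.405 (for power = 0.92)
d = 0.41

n = ((3.291 + 1.405) / 0.41)²
n = (11.454)²
n ≈ 131.19
Round up to the next whole number: n = 132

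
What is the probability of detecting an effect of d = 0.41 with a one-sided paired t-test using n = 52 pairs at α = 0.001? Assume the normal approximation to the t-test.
Power ≈ 0.45

Power calculation (paired t-test, normal approximation):
z_β = d · √n - z_α
z_β = 0.41 · √52 - 3.090
z_β = 0.41 · 7.211 - 3.090
z_β = -0.134

Power = Φ(z_β) = Φ(-0.134) ≈ 0.447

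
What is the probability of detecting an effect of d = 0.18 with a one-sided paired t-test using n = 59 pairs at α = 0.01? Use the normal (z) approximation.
Power ≈ 0.17

Power calculation (paired t-test, normal approximation):
z_β = d · √n - z_α
z_β = 0.18 · √59 - 2.326
z_β = 0.18 · 7.681 - 2.326
z_β = -0.944

Power = Φ(z_β) = Φ(-0.944) ≈ 0.173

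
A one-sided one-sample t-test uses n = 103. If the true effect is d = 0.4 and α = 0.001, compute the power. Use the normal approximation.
Power ≈ 0.83

Power calculation (one-sample t-test, normal approximation):
z_β = d · √n - z_α
z_β = 0.4 · √103 - 3.090
z_β = 0.4 · 10.149 - 3.090
z_β = 0.969

Power = Φ(z_β) = Φ(0.969) ≈ 0.834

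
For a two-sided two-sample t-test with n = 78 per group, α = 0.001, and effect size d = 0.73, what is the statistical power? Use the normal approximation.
Power ≈ 0.90

Power calculation (two-sample t-test, normal approximation):
z_β = d · √(n/2) - z_{α/2}
z_β = 0.73 · √(78/2) - 3.291
z_β = 0.73 · 6.245 - 3.291
z_β = 1.268

Power = Φ(z_β) = Φ(1.268) ≈ 0.898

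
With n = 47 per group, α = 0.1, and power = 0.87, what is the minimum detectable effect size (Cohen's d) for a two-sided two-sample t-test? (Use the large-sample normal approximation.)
d ≈ 0.57

Minimum detectable effect (two-sample t-test, normal approximation):
d = (z_{α/2} + z_β) / √(n/2)
d = (1.645 + 1.126) / √(47/2)
d = 2.771 / 4.848
d ≈ 0.57

By Cohen's convention (0.2 small / 0.5 medium / 0.8 large): medium effect.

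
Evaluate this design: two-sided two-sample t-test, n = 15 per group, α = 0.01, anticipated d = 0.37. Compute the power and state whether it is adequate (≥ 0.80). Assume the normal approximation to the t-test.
Power ≈ 0.06; the study is underpowered (power < 0.80)

Power calculation (two-sample t-test, normal approximation):
z_β = d · √(n/2) - z_{α/2}
z_β = 0.37 · √(15/2) - 2.576
z_β = 0.37 · 2.739 - 2.576
z_β = -1.563

Power = Φ(z_β) = Φ(-1.563) ≈ 0.059

Effect size d = 0.37 is small by Cohen's convention (0.2/0.5/0.8).

Threshold: power ≥ 0.80 is conventionally adequate.
Power ≈ 0.06 → the study is underpowered (power < 0.80).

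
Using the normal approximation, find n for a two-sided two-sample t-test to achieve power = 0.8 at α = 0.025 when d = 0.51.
n = 74 per group

Sample size formula (two-sample t-test, normal approximation):
n = 2 · ((z_{α/2} + z_β) / d)²

z_{α/2} = 2.241 (for α = 0.025, two-sided)
z_β = 0.842 (for power = 0.8)
d = 0.51

n = 2 · ((2.241 + 0.842) / 0.51)²
n = 2 · (6.045)²
n ≈ 73.08
Round up to the next whole number: n = 74 per group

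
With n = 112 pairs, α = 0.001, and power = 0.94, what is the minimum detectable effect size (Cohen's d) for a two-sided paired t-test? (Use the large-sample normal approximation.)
d ≈ 0.46

Minimum detectable effect (paired t-test, normal approximation):
d = (z_{α/2} + z_β) / √n
d = (3.291 + 1.555) / √112
d = 4.845 / 10.583
d ≈ 0.46

By Cohen's convention (0.2 small / 0.5 medium / 0.8 large): small effect.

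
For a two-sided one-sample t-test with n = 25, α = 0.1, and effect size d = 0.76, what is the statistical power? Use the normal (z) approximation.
Power ≈ 0.98

Power calculation (one-sample t-test, normal approximation):
z_β = d · √n - z_{α/2}
z_β = 0.76 · √25 - 1.645
z_β = 0.76 · 5.000 - 1.645
z_β = 2.155

Power = Φ(z_β) = Φ(2.155) ≈ 0.984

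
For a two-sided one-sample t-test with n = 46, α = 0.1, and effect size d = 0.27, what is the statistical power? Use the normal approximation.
Power ≈ 0.57

Power calculation (one-sample t-test, normal approximation):
z_β = d · √n - z_{α/2}
z_β = 0.27 · √46 - 1.645
z_β = 0.27 · 6.782 - 1.645
z_β = 0.186

Power = Φ(z_β) = Φ(0.186) ≈ 0.574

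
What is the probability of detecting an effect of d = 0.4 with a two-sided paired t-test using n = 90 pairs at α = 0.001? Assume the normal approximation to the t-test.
Power ≈ 0.69

Power calculation (paired t-test, normal approximation):
z_β = d · √n - z_{α/2}
z_β = 0.4 · √90 - 3.291
z_β = 0.4 · 9.487 - 3.291
z_β = 0.504

Power = Φ(z_β) = Φ(0.504) ≈ 0.693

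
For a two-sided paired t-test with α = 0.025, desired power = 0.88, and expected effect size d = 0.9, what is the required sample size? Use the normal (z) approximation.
n = 15 pairs

Sample size formula (paired t-test, normal approximation):
n = ((z_{α/2} + z_β) / d)²

z_{α/2} = 2.241 (for α = 0.025, two-sided)
z_β = 1.175 (for power = 0.88)
d = 0.9

n = ((2.241 + 1.175) / 0.9)²
n = (3.796)²
n ≈ 14.41
Round up to the next whole number: n = 15 pairs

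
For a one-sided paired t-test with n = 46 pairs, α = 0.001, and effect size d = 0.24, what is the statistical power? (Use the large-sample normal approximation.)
Power ≈ 0.07

Power calculation (paired t-test, normal approximation):
z_β = d · √n - z_α
z_β = 0.24 · √46 - 3.090
z_β = 0.24 · 6.782 - 3.090
z_β = -1.462

Power = Φ(z_β) = Φ(-1.462) ≈ 0.072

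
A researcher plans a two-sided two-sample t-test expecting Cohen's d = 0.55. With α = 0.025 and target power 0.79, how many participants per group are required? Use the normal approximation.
n = 62 per group

Sample size formula (two-sample t-test, normal approximation):
n = 2 · ((z_{α/2} + z_β) / d)²

z_{α/2} = 2.241 (for α = 0.025, two-sided)
z_β = 0.806 (for power = 0.79)
d = 0.55

n = 2 · ((2.241 + 0.806) / 0.55)²
n = 2 · (5.540)²
n ≈ 61.38
Round up to the next whole number: n = 62 per group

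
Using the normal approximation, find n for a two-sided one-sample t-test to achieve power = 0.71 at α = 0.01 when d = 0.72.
n = 19

Sample size formula (one-sample t-test, normal approximation):
n = ((z_{α/2} + z_β) / d)²

z_{α/2} = 2.576 (for α = 0.01, two-sided)
z_β = 0.553 (for power = 0.71)
d = 0.72

n = ((2.576 + 0.553) / 0.72)²
n = (4.346)²
n ≈ 18.89
Round up to the next whole number: n = 19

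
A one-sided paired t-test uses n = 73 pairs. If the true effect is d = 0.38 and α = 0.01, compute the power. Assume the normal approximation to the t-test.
Power ≈ 0.82

Power calculation (paired t-test, normal approximation):
z_β = d · √n - z_α
z_β = 0.38 · √73 - 2.326
z_β = 0.38 · 8.544 - 2.326
z_β = 0.920

Power = Φ(z_β) = Φ(0.920) ≈ 0.821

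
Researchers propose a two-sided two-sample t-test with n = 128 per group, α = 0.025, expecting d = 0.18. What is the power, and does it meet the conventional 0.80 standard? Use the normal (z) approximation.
Power ≈ 0.21; the study is underpowered (power < 0.80)

Power calculation (two-sample t-test, normal approximation):
z_β = d · √(n/2) - z_{α/2}
z_β = 0.18 · √(128/2) - 2.241
z_β = 0.18 · 8.000 - 2.241
z_β = -0.801

Power = Φ(z_β) = Φ(-0.801) ≈ 0.211

Effect size d = 0.18 is very small by Cohen's convention (0.2/0.5/0.8).

Threshold: power ≥ 0.80 is conventionally adequate.
Power ≈ 0.21 → the study is underpowered (power < 0.80).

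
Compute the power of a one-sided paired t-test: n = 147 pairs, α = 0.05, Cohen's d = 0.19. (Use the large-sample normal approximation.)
Power ≈ 0.74

Power calculation (paired t-test, normal approximation):
z_β = d · √n - z_α
z_β = 0.19 · √147 - 1.645
z_β = 0.19 · 12.124 - 1.645
z_β = 0.659

Power = Φ(z_β) = Φ(0.659) ≈ 0.745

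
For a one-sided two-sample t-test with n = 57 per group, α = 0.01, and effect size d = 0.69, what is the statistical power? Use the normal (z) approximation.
Power ≈ 0.91

Power calculation (two-sample t-test, normal approximation):
z_β = d · √(n/2) - z_α
z_β = 0.69 · √(57/2) - 2.326
z_β = 0.69 · 5.339 - 2.326
z_β = 1.357

Power = Φ(z_β) = Φ(1.357) ≈ 0.913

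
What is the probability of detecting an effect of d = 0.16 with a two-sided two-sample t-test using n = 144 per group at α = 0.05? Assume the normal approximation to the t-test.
Power ≈ 0.27

Power calculation (two-sample t-test, normal approximation):
z_β = d · √(n/2) - z_{α/2}
z_β = 0.16 · √(144/2) - 1.960
z_β = 0.16 · 8.485 - 1.960
z_β = -0.602

Power = Φ(z_β) = Φ(-0.602) ≈ 0.273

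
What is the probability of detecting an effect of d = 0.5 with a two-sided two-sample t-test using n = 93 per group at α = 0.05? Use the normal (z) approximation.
Power ≈ 0.93

Power calculation (two-sample t-test, normal approximation):
z_β = d · √(n/2) - z_{α/2}
z_β = 0.5 · √(93/2) - 1.960
z_β = 0.5 · 6.819 - 1.960
z_β = 1.450

Power = Φ(z_β) = Φ(1.450) ≈ 0.926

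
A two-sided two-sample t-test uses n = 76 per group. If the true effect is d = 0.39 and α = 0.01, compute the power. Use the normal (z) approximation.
Power ≈ 0.43

Power calculation (two-sample t-test, normal approximation):
z_β = d · √(n/2) - z_{α/2}
z_β = 0.39 · √(76/2) - 2.576
z_β = 0.39 · 6.164 - 2.576
z_β = -0.172

Power = Φ(z_β) = Φ(-0.172) ≈ 0.432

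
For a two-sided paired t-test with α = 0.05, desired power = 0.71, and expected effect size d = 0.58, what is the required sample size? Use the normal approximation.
n = 19 pairs

Sample size formula (paired t-test, normal approximation):
n = ((z_{α/2} + z_β) / d)²

z_{α/2} = 1.960 (for α = 0.05, two-sided)
z_β = 0.553 (for power = 0.71)
d = 0.58

n = ((1.960 + 0.553) / 0.58)²
n = (4.333)²
n ≈ 18.77
Round up to the next whole number: n = 19 pairs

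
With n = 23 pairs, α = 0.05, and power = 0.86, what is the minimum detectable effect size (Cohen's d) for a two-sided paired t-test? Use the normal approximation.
d ≈ 0.63

Minimum detectable effect (paired t-test, normal approximation):
d = (z_{α/2} + z_β) / √n
d = (1.960 + 1.080) / √23
d = 3.040 / 4.796
d ≈ 0.63

By Cohen's convention (0.2 small / 0.5 medium / 0.8 large): medium effect.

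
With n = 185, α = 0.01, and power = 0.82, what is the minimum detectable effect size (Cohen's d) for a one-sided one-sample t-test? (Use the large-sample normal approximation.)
d ≈ 0.24

Minimum detectable effect (one-sample t-test, normal approximation):
d = (z_α + z_β) / √n
d = (2.326 + 0.915) / √185
d = 3.242 / 13.601
d ≈ 0.24

By Cohen's convention (0.2 small / 0.5 medium / 0.8 large): small effect.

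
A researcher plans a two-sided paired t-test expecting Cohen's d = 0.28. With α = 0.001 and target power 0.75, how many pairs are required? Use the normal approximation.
n = 201 pairs

Sample size formula (paired t-test, normal approximation):
n = ((z_{α/2} + z_β) / d)²

z_{α/2} = 3.291 (for α = 0.001, two-sided)
z_β = 0.674 (for power = 0.75)
d = 0.28

n = ((3.291 + 0.674) / 0.28)²
n = (14.161)²
n ≈ 200.53
Round up to the next whole number: n = 201 pairs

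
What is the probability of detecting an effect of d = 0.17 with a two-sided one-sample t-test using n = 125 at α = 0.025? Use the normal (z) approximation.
Power ≈ 0.37

Power calculation (one-sample t-test, normal approximation):
z_β = d · √n - z_{α/2}
z_β = 0.17 · √125 - 2.241
z_β = 0.17 · 11.180 - 2.241
z_β = -0.341

Power = Φ(z_β) = Φ(-0.341) ≈ 0.367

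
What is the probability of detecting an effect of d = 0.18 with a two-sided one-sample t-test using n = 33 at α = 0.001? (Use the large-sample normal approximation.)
Power ≈ 0.01

Power calculation (one-sample t-test, normal approximation):
z_β = d · √n - z_{α/2}
z_β = 0.18 · √33 - 3.291
z_β = 0.18 · 5.745 - 3.291
z_β = -2.257

Power = Φ(z_β) = Φ(-2.257) ≈ 0.012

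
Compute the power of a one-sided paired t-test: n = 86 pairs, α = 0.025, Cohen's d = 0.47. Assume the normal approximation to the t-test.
Power ≈ 0.99

Power calculation (paired t-test, normal approximation):
z_β = d · √n - z_α
z_β = 0.47 · √86 - 1.960
z_β = 0.47 · 9.274 - 1.960
z_β = 2.399

Power = Φ(z_β) = Φ(2.399) ≈ 0.992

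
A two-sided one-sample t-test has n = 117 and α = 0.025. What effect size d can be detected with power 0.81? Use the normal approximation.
d ≈ 0.29

Minimum detectable effect (one-sample t-test, normal approximation):
d = (z_{α/2} + z_β) / √n
d = (2.241 + 0.878) / √117
d = 3.119 / 10.817
d ≈ 0.29

By Cohen's convention (0.2 small / 0.5 medium / 0.8 large): small effect.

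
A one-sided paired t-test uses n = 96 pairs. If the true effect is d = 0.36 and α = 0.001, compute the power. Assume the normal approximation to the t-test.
Power ≈ 0.67

Power calculation (paired t-test, normal approximation):
z_β = d · √n - z_α
z_β = 0.36 · √96 - 3.090
z_β = 0.36 · 9.798 - 3.090
z_β = 0.437

Power = Φ(z_β) = Φ(0.437) ≈ 0.669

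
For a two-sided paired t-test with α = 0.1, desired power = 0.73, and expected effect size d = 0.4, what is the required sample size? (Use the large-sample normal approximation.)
n = 32 pairs

Sample size formula (paired t-test, normal approximation):
n = ((z_{α/2} + z_β) / d)²

z_{α/2} = 1.645 (for α = 0.1, two-sided)
z_β = 0.613 (for power = 0.73)
d = 0.4

n = ((1.645 + 0.613) / 0.4)²
n = (5.645)²
n ≈ 31.87
Round up to the next whole number: n = 32 pairs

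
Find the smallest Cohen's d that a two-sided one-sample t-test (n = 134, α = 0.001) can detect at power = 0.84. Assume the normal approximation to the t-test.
d ≈ 0.37

Minimum detectable effect (one-sample t-test, normal approximation):
d = (z_{α/2} + z_β) / √n
d = (3.291 + 0.994) / √134
d = 4.285 / 11.576
d ≈ 0.37

By Cohen's convention (0.2 small / 0.5 medium / 0.8 large): small effect.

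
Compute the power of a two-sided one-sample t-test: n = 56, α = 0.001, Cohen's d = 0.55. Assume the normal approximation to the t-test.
Power ≈ 0.80

Power calculation (one-sample t-test, normal approximation):
z_β = d · √n - z_{α/2}
z_β = 0.55 · √56 - 3.291
z_β = 0.55 · 7.483 - 3.291
z_β = 0.825

Power = Φ(z_β) = Φ(0.825) ≈ 0.795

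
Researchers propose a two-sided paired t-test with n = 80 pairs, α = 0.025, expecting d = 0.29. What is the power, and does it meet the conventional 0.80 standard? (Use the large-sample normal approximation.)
Power ≈ 0.64; the study is underpowered (power < 0.80)

Power calculation (paired t-test, normal approximation):
z_β = d · √n - z_{α/2}
z_β = 0.29 · √80 - 2.241
z_β = 0.29 · 8.944 - 2.241
z_β = 0.352

Power = Φ(z_β) = Φ(0.352) ≈ 0.638

Effect size d = 0.29 is small by Cohen's convention (0.2/0.5/0.8).

Threshold: power ≥ 0.80 is conventionally adequate.
Power ≈ 0.64 → the study is underpowered (power < 0.80).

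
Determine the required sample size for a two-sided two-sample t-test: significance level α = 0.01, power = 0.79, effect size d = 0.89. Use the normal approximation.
n = 29 per group

Sample size formula (two-sample t-test, normal approximation):
n = 2 · ((z_{α/2} + z_β) / d)²

z_{α/2} = 2.576 (for α = 0.01, two-sided)
z_β = 0.806 (for power = 0.79)
d = 0.89

n = 2 · ((2.576 + 0.806) / 0.89)²
n = 2 · (3.800)²
n ≈ 28.88
Round up to the next whole number: n = 29 per group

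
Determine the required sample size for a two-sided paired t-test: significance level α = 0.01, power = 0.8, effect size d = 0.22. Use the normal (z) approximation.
n = 242 pairs

Sample size formula (paired t-test, normal approximation):
n = ((z_{α/2} + z_β) / d)²

z_{α/2} = 2.576 (for α = 0.01, two-sided)
z_β = 0.842 (for power = 0.8)
d = 0.22

n = ((2.576 + 0.842) / 0.22)²
n = (15.536)²
n ≈ 241.37
Round up to the next whole number: n = 242 pairs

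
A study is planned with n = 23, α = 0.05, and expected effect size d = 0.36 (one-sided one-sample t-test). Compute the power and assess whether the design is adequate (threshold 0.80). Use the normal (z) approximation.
Power ≈ 0.53; the study is underpowered (power < 0.80)

Power calculation (one-sample t-test, normal approximation):
z_β = d · √n - z_α
z_β = 0.36 · √23 - 1.645
z_β = 0.36 · 4.796 - 1.645
z_β = 0.082

Power = Φ(z_β) = Φ(0.082) ≈ 0.533

Effect size d = 0.36 is small by Cohen's convention (0.2/0.5/0.8).

Threshold: power ≥ 0.80 is conventionally adequate.
Power ≈ 0.53 → the study is underpowered (power < 0.80).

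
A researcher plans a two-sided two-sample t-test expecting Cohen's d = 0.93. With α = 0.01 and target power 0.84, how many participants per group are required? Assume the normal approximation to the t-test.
n = 30 per group

Sample size formula (two-sample t-test, normal approximation):
n = 2 · ((z_{α/2} + z_β) / d)²

z_{α/2} = 2.576 (for α = 0.01, two-sided)
z_β = 0.994 (for power = 0.84)
d = 0.93

n = 2 · ((2.576 + 0.994) / 0.93)²
n = 2 · (3.839)²
n ≈ 29.48
Round up to the next whole number: n = 30 per group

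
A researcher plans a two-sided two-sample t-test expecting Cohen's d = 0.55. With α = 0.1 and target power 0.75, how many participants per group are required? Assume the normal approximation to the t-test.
n = 36 per group

Sample size formula (two-sample t-test, normal approximation):
n = 2 · ((z_{α/2} + z_β) / d)²

z_{α/2} = 1.645 (for α = 0.1, two-sided)
z_β = 0.674 (for power = 0.75)
d = 0.55

n = 2 · ((1.645 + 0.674) / 0.55)²
n = 2 · (4.216)²
n ≈ 35.55
Round up to the next whole number: n = 36 per group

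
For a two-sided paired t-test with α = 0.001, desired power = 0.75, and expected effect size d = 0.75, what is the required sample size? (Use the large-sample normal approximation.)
n = 28 pairs

Sample size formula (paired t-test, normal approximation):
n = ((z_{α/2} + z_β) / d)²

z_{α/2} = 3.291 (for α = 0.001, two-sided)
z_β = 0.674 (for power = 0.75)
d = 0.75

n = ((3.291 + 0.674) / 0.75)²
n = (5.287)²
n ≈ 27.95
Round up to the next whole number: n = 28 pairs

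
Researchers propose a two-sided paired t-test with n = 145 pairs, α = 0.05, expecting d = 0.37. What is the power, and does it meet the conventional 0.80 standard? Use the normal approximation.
Power ≈ 0.99; the study is adequately powered (power ≥ 0.80)

Power calculation (paired t-test, normal approximation):
z_β = d · √n - z_{α/2}
z_β = 0.37 · √145 - 1.960
z_β = 0.37 · 12.042 - 1.960
z_β = 2.495

Power = Φ(z_β) = Φ(2.495) ≈ 0.994

Effect size d = 0.37 is small by Cohen's convention (0.2/0.5/0.8).

Threshold: power ≥ 0.80 is conventionally adequate.
Power ≈ 0.99 → the study is adequately powered (power ≥ 0.80).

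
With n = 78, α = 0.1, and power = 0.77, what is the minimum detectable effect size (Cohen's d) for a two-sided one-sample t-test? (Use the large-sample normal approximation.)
d ≈ 0.27

Minimum detectable effect (one-sample t-test, normal approximation):
d = (z_{α/2} + z_β) / √n
d = (1.645 + 0.739) / √78
d = 2.384 / 8.832
d ≈ 0.27

By Cohen's convention (0.2 small / 0.5 medium / 0.8 large): small effect.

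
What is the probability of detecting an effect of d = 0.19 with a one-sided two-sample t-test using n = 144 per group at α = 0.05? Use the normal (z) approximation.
Power ≈ 0.49

Power calculation (two-sample t-test, normal approximation):
z_β = d · √(n/2) - z_α
z_β = 0.19 · √(144/2) - 1.645
z_β = 0.19 · 8.485 - 1.645
z_β = -0.033

Power = Φ(z_β) = Φ(-0.033) ≈ 0.487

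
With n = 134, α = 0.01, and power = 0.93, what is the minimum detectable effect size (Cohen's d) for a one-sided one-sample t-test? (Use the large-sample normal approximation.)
d ≈ 0.33

Minimum detectable effect (one-sample t-test, normal approximation):
d = (z_α + z_β) / √n
d = (2.326 + 1.476) / √134
d = 3.802 / 11.576
d ≈ 0.33

By Cohen's convention (0.2 small / 0.5 medium / 0.8 large): small effect.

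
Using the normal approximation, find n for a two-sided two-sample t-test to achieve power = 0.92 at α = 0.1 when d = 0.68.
n = 41 per group

Sample size formula (two-sample t-test, normal approximation):
n = 2 · ((z_{α/2} + z_β) / d)²

z_{α/2} = 1.645 (for α = 0.1, two-sided)
z_β = 1.405 (for power = 0.92)
d = 0.68

n = 2 · ((1.645 + 1.405) / 0.68)²
n = 2 · (4.485)²
n ≈ 40.23
Round up to the next whole number: n = 41 per group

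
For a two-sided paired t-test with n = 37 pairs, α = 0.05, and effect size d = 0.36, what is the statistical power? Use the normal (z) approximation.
Power ≈ 0.59

Power calculation (paired t-test, normal approximation):
z_β = d · √n - z_{α/2}
z_β = 0.36 · √37 - 1.960
z_β = 0.36 · 6.083 - 1.960
z_β = 0.230

Power = Φ(z_β) = Φ(0.230) ≈ 0.591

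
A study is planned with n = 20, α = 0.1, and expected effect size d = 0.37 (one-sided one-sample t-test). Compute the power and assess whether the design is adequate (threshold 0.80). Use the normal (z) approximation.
Power ≈ 0.65; the study is underpowered (power < 0.80)

Power calculation (one-sample t-test, normal approximation):
z_β = d · √n - z_α
z_β = 0.37 · √20 - 1.282
z_β = 0.37 · 4.472 - 1.282
z_β = 0.373

Power = Φ(z_β) = Φ(0.373) ≈ 0.645

Effect size d = 0.37 is small by Cohen's convention (0.2/0.5/0.8).

Threshold: power ≥ 0.80 is conventionally adequate.
Power ≈ 0.65 → the study is underpowered (power < 0.80).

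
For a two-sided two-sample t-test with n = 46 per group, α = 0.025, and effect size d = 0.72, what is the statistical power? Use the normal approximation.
Power ≈ 0.89

Power calculation (two-sample t-test, normal approximation):
z_β = d · √(n/2) - z_{α/2}
z_β = 0.72 · √(46/2) - 2.241
z_β = 0.72 · 4.796 - 2.241
z_β = 1.212

Power = Φ(z_β) = Φ(1.212) ≈ 0.887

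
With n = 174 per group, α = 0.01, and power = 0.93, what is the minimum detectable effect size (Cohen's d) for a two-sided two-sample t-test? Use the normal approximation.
d ≈ 0.43

Minimum detectable effect (two-sample t-test, normal approximation):
d = (z_{α/2} + z_β) / √(n/2)
d = (2.576 + 1.476) / √(174/2)
d = 4.052 / 9.327
d ≈ 0.43

By Cohen's convention (0.2 small / 0.5 medium / 0.8 large): small effect.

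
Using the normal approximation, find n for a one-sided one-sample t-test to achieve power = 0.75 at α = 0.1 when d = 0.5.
n = 16

Sample size formula (one-sample t-test, normal approximation):
n = ((z_α + z_β) / d)²

z_α = 1.282 (for α = 0.1, one-sided)
z_β = 0.674 (for power = 0.75)
d = 0.5

n = ((1.282 + 0.674) / 0.5)²
n = (3.912)²
n ≈ 15.30
Round up to the next whole number: n = 16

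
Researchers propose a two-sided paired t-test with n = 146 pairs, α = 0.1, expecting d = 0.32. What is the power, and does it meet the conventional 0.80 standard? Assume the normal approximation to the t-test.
Power ≈ 0.99; the study is adequately powered (power ≥ 0.80)

Power calculation (paired t-test, normal approximation):
z_β = d · √n - z_{α/2}
z_β = 0.32 · √146 - 1.645
z_β = 0.32 · 12.083 - 1.645
z_β = 2.222

Power = Φ(z_β) = Φ(2.222) ≈ 0.987

Effect size d = 0.32 is small by Cohen's convention (0.2/0.5/0.8).

Threshold: power ≥ 0.80 is conventionally adequate.
Power ≈ 0.99 → the study is adequately powered (power ≥ 0.80).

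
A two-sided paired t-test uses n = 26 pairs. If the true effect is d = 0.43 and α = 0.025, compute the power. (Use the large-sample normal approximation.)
Power ≈ 0.48

Power calculation (paired t-test, normal approximation):
z_β = d · √n - z_{α/2}
z_β = 0.43 · √26 - 2.241
z_β = 0.43 · 5.099 - 2.241
z_β = -0.049

Power = Φ(z_β) = Φ(-0.049) ≈ 0.481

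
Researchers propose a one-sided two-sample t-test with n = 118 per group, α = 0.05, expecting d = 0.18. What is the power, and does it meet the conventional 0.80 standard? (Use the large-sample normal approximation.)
Power ≈ 0.40; the study is underpowered (power < 0.80)

Power calculation (two-sample t-test, normal approximation):
z_β = d · √(n/2) - z_α
z_β = 0.18 · √(118/2) - 1.645
z_β = 0.18 · 7.681 - 1.645
z_β = -0.262

Power = Φ(z_β) = Φ(-0.262) ≈ 0.397

Effect size d = 0.18 is very small by Cohen's convention (0.2/0.5/0.8).

Threshold: power ≥ 0.80 is conventionally adequate.
Power ≈ 0.40 → the study is underpowered (power < 0.80).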